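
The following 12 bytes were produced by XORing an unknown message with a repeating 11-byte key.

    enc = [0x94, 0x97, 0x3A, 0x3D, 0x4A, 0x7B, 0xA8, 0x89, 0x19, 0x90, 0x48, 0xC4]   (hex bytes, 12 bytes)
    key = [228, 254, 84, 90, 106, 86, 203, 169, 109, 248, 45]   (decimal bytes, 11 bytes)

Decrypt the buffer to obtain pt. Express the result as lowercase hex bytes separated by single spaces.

The 11-byte key repeats, so the effective keystream is e4 fe 54 5a 6a 56 cb a9 6d f8 2d e4.
byte 0: 94 XOR e4 = 70
byte 1: 97 XOR fe = 69
byte 2: 3a XOR 54 = 6e
byte 3: 3d XOR 5a = 67
byte 4: 4a XOR 6a = 20
byte 5: 7b XOR 56 = 2d
byte 6: a8 XOR cb = 63
byte 7: 89 XOR a9 = 20
byte 8: 19 XOR 6d = 74
byte 9: 90 XOR f8 = 68
byte 10: 48 XOR 2d = 65
byte 11: c4 XOR e4 = 20

70 69 6e 67 20 2d 63 20 74 68 65 20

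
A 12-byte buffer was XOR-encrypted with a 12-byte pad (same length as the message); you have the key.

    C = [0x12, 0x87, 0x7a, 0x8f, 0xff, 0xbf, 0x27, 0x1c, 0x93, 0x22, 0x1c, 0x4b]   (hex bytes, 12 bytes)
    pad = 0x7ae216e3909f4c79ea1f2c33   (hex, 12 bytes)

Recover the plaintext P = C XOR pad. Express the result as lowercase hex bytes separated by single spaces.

XOR is its own inverse, so applying the key byte-wise gives the result directly.
12 xor 7a = 68
87 xor e2 = 65
7a xor 16 = 6c
8f xor e3 = 6c
ff xor 90 = 6f
bf xor 9f = 20
27 xor 4c = 6b
1c xor 79 = 65
93 xor ea = 79
22 xor 1f = 3d
1c xor 2c = 30
4b xor 33 = 78

68 65 6c 6c 6f 20 6b 65 79 3d 30 78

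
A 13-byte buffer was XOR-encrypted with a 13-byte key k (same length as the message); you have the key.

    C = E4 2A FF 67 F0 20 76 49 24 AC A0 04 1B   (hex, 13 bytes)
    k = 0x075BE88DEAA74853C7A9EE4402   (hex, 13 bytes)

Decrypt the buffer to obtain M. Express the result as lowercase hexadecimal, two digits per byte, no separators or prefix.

XOR is its own inverse, so applying the key byte-wise gives the result directly.
byte 0: 11100100 ^ 00000111 = 11100011
byte 1: 00101010 ^ 01011011 = 01110001
byte 2: 11111111 ^ 11101000 = 00010111
byte 3: 01100111 ^ 10001101 = 11101010
byte 4: 11110000 ^ 11101010 = 00011010
byte 5: 00100000 ^ 10100111 = 10000111
byte 6: 01110110 ^ 01001000 = 00111110
byte 7: 01001001 ^ 01010011 = 00011010
byte 8: 00100100 ^ 11000111 = 11100011
byte 9: 10101100 ^ 10101001 = 00000101
byte 10: 10100000 ^ 11101110 = 01001110
byte 11: 00000100 ^ 01000100 = 01000000
byte 12: 00011011 ^ 00000010 = 00011001

e37117ea1a873e1ae3054e4019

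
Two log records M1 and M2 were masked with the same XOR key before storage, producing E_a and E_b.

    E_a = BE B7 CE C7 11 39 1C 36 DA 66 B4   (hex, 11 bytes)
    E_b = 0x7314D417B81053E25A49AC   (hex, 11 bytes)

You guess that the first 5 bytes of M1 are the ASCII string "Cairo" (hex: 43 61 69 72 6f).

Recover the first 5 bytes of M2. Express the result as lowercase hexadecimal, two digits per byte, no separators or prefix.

8ec273a2c6

First, E_a ⊕ E_b = (M1 ⊕ K) ⊕ (M2 ⊕ K) = M1 ⊕ M2, so the key drops out. Then M2 = (M1 ⊕ M2) ⊕ M1 over the first 5 bytes.
byte 0: (be xor 73) xor 43 = cd xor 43 = 8e
byte 1: (b7 xor 14) xor 61 = a3 xor 61 = c2
byte 2: (ce xor d4) xor 69 = 1a xor 69 = 73
byte 3: (c7 xor 17) xor 72 = d0 xor 72 = a2
byte 4: (11 xor b8) xor 6f = a9 xor 6f = c6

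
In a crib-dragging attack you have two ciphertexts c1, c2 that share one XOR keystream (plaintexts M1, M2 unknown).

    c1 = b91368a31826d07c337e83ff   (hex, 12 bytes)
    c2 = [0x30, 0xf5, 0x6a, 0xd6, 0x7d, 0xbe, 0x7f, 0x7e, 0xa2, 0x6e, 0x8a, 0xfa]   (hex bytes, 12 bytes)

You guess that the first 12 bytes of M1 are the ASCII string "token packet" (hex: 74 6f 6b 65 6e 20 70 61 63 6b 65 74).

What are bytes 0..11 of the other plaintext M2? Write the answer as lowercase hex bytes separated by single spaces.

First, c1 ⊕ c2 = (M1 ⊕ K) ⊕ (M2 ⊕ K) = M1 ⊕ M2, so the key drops out. Then M2 = (M1 ⊕ M2) ⊕ M1 over the first 12 bytes.
byte 0: (b9 ^ 30) ^ 74 = 89 ^ 74 = fd
byte 1: (13 ^ f5) ^ 6f = e6 ^ 6f = 89
byte 2: (68 ^ 6a) ^ 6b = 02 ^ 6b = 69
byte 3: (a3 ^ d6) ^ 65 = 75 ^ 65 = 10
byte 4: (18 ^ 7d) ^ 6e = 65 ^ 6e = 0b
byte 5: (26 ^ be) ^ 20 = 98 ^ 20 = b8
byte 6: (d0 ^ 7f) ^ 70 = af ^ 70 = df
byte 7: (7c ^ 7e) ^ 61 = 02 ^ 61 = 63
byte 8: (33 ^ a2) ^ 63 = 91 ^ 63 = f2
byte 9: (7e ^ 6e) ^ 6b = 10 ^ 6b = 7b
byte 10: (83 ^ 8a) ^ 65 = 09 ^ 65 = 6c
byte 11: (ff ^ fa) ^ 74 = 05 ^ 74 = 71

fd 89 69 10 0b b8 df 63 f2 7b 6c 71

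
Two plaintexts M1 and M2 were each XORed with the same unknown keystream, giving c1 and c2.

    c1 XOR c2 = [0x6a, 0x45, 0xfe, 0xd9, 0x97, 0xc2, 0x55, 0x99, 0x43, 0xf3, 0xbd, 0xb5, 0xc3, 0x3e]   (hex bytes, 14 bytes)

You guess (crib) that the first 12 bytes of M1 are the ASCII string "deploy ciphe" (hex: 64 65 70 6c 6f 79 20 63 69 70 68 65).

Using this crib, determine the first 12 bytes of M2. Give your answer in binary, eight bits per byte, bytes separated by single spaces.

Since c1 ⊕ c2 = M1 ⊕ M2, XORing with the guessed M1 bytes yields the corresponding M2 bytes: M2 = (c1 ⊕ c2) ⊕ M1.
6a ^ 64 = 0e
45 ^ 65 = 20
fe ^ 70 = 8e
d9 ^ 6c = b5
97 ^ 6f = f8
c2 ^ 79 = bb
55 ^ 20 = 75
99 ^ 63 = fa
43 ^ 69 = 2a
f3 ^ 70 = 83
bd ^ 68 = d5
b5 ^ 65 = d0

00001110 00100000 10001110 10110101 11111000 10111011 01110101 11111010 00101010 10000011 11010101 11010000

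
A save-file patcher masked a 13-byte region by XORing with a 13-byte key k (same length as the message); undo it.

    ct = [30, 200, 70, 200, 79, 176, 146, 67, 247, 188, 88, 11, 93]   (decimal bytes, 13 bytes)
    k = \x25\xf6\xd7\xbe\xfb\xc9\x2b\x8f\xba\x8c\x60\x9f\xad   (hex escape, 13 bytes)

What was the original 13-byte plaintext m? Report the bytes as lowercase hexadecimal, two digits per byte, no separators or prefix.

XOR is its own inverse, so applying the key byte-wise gives the result directly.
1e xor 25 = 3b
c8 xor f6 = 3e
46 xor d7 = 91
c8 xor be = 76
4f xor fb = b4
b0 xor c9 = 79
92 xor 2b = b9
43 xor 8f = cc
f7 xor ba = 4d
bc xor 8c = 30
58 xor 60 = 38
0b xor 9f = 94
5d xor ad = f0

3b3e9176b479b9cc4d303894f0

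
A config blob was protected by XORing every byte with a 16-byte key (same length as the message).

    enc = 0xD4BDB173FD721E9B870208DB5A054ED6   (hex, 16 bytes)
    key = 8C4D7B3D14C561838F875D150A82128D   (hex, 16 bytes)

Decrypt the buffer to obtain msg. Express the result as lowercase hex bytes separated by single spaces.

58 f0 ca 4e e9 b7 7f 18 08 85 55 ce 50 87 5c 5b

XOR is its own inverse, so applying the key byte-wise gives the result directly.
byte 0: d4 ^ 8c = 58
byte 1: bd ^ 4d = f0
byte 2: b1 ^ 7b = ca
byte 3: 73 ^ 3d = 4e
byte 4: fd ^ 14 = e9
byte 5: 72 ^ c5 = b7
byte 6: 1e ^ 61 = 7f
byte 7: 9b ^ 83 = 18
byte 8: 87 ^ 8f = 08
byte 9: 02 ^ 87 = 85
byte 10: 08 ^ 5d = 55
byte 11: db ^ 15 = ce
byte 12: 5a ^ 0a = 50
byte 13: 05 ^ 82 = 87
byte 14: 4e ^ 12 = 5c
byte 15: d6 ^ 8d = 5b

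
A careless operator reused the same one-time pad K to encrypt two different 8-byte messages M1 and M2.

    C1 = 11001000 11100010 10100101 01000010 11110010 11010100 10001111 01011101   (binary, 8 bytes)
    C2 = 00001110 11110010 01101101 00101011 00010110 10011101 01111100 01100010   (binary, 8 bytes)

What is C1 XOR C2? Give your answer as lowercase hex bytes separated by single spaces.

c6 10 c8 69 e4 49 f3 3f

C1 ⊕ C2 = (M1 ⊕ K) ⊕ (M2 ⊕ K) = M1 ⊕ M2 — the shared key cancels under XOR.
c8 XOR 0e = c6
e2 XOR f2 = 10
a5 XOR 6d = c8
42 XOR 2b = 69
f2 XOR 16 = e4
d4 XOR 9d = 49
8f XOR 7c = f3
5d XOR 62 = 3f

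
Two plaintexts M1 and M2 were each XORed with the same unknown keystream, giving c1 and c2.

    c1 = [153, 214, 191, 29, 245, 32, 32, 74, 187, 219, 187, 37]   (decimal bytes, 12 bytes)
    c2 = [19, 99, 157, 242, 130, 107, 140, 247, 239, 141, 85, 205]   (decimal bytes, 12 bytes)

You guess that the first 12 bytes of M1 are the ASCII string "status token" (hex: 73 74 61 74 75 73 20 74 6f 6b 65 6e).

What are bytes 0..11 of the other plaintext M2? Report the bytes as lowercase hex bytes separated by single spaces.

First, c1 ⊕ c2 = (M1 ⊕ K) ⊕ (M2 ⊕ K) = M1 ⊕ M2, so the key drops out. Then M2 = (M1 ⊕ M2) ⊕ M1 over the first 12 bytes.
byte 0: (99 ⊕ 13) ⊕ 73 = 8a ⊕ 73 = f9
byte 1: (d6 ⊕ 63) ⊕ 74 = b5 ⊕ 74 = c1
byte 2: (bf ⊕ 9d) ⊕ 61 = 22 ⊕ 61 = 43
byte 3: (1d ⊕ f2) ⊕ 74 = ef ⊕ 74 = 9b
byte 4: (f5 ⊕ 82) ⊕ 75 = 77 ⊕ 75 = 02
byte 5: (20 ⊕ 6b) ⊕ 73 = 4b ⊕ 73 = 38
byte 6: (20 ⊕ 8c) ⊕ 20 = ac ⊕ 20 = 8c
byte 7: (4a ⊕ f7) ⊕ 74 = bd ⊕ 74 = c9
byte 8: (bb ⊕ ef) ⊕ 6f = 54 ⊕ 6f = 3b
byte 9: (db ⊕ 8d) ⊕ 6b = 56 ⊕ 6b = 3d
byte 10: (bb ⊕ 55) ⊕ 65 = ee ⊕ 65 = 8b
byte 11: (25 ⊕ cd) ⊕ 6e = e8 ⊕ 6e = 86

f9 c1 43 9b 02 38 8c c9 3b 3d 8b 86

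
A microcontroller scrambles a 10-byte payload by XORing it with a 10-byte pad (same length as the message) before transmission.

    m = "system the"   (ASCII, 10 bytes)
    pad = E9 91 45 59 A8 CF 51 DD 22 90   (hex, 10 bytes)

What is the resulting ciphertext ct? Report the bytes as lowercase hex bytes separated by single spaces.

XOR is its own inverse, so applying the key byte-wise gives the result directly.
01110011 ⊕ 11101001 = 10011010
01111001 ⊕ 10010001 = 11101000
01110011 ⊕ 01000101 = 00110110
01110100 ⊕ 01011001 = 00101101
01100101 ⊕ 10101000 = 11001101
01101101 ⊕ 11001111 = 10100010
00100000 ⊕ 01010001 = 01110001
01110100 ⊕ 11011101 = 10101001
01101000 ⊕ 00100010 = 01001010
01100101 ⊕ 10010000 = 11110101

9a e8 36 2d cd a2 71 a9 4a f5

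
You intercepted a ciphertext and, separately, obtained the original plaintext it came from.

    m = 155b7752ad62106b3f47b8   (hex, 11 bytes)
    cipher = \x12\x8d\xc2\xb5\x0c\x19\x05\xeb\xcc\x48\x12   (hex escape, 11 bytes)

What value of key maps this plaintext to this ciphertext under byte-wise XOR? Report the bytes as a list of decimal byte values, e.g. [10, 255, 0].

[7, 214, 181, 231, 161, 123, 21, 128, 243, 15, 170]

Since cipher = m ⊕ key, XORing both sides with m gives key = m ⊕ cipher.
 21 xor  18 =   7
 91 xor 141 = 214
119 xor 194 = 181
 82 xor 181 = 231
173 xor  12 = 161
 98 xor  25 = 123
 16 xor   5 =  21
107 xor 235 = 128
 63 xor 204 = 243
 71 xor  72 =  15
184 xor  18 = 170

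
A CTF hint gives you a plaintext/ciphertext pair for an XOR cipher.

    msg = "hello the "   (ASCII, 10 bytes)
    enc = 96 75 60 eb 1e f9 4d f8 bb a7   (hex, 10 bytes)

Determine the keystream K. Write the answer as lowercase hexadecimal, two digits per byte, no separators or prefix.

fe100c8771d93990de87

Since enc = msg ⊕ K, XORing both sides with msg gives K = msg ⊕ enc.
byte 0: 68 xor 96 = fe
byte 1: 65 xor 75 = 10
byte 2: 6c xor 60 = 0c
byte 3: 6c xor eb = 87
byte 4: 6f xor 1e = 71
byte 5: 20 xor f9 = d9
byte 6: 74 xor 4d = 39
byte 7: 68 xor f8 = 90
byte 8: 65 xor bb = de
byte 9: 20 xor a7 = 87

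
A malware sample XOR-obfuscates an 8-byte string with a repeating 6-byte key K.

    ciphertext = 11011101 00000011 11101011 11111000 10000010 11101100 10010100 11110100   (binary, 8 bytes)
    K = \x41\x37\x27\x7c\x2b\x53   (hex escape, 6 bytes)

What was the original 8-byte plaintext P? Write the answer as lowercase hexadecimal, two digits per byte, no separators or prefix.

9c34cc84a9bfd5c3

The 6-byte key repeats, so the effective keystream is 41 37 27 7c 2b 53 41 37.
byte 0: dd ^ 41 = 9c
byte 1: 03 ^ 37 = 34
byte 2: eb ^ 27 = cc
byte 3: f8 ^ 7c = 84
byte 4: 82 ^ 2b = a9
byte 5: ec ^ 53 = bf
byte 6: 94 ^ 41 = d5
byte 7: f4 ^ 37 = c3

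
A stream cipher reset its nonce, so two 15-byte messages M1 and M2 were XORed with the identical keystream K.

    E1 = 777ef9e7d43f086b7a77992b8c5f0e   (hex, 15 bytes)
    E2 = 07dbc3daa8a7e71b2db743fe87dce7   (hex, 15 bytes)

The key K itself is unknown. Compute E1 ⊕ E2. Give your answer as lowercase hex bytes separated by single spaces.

70 a5 3a 3d 7c 98 ef 70 57 c0 da d5 0b 83 e9

E1 ⊕ E2 = (M1 ⊕ K) ⊕ (M2 ⊕ K) = M1 ⊕ M2 — the shared key cancels under XOR.
byte 0: 01110111 xor 00000111 = 01110000
byte 1: 01111110 xor 11011011 = 10100101
byte 2: 11111001 xor 11000011 = 00111010
byte 3: 11100111 xor 11011010 = 00111101
byte 4: 11010100 xor 10101000 = 01111100
byte 5: 00111111 xor 10100111 = 10011000
byte 6: 00001000 xor 11100111 = 11101111
byte 7: 01101011 xor 00011011 = 01110000
byte 8: 01111010 xor 00101101 = 01010111
byte 9: 01110111 xor 10110111 = 11000000
byte 10: 10011001 xor 01000011 = 11011010
byte 11: 00101011 xor 11111110 = 11010101
byte 12: 10001100 xor 10000111 = 00001011
byte 13: 01011111 xor 11011100 = 10000011
byte 14: 00001110 xor 11100111 = 11101001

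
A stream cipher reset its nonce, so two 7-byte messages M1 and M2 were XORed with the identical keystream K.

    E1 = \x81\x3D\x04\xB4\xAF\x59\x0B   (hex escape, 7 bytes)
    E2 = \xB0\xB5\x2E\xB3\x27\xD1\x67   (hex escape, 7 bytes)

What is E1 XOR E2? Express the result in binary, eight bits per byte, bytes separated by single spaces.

00110001 10001000 00101010 00000111 10001000 10001000 01101100

E1 ⊕ E2 = (M1 ⊕ K) ⊕ (M2 ⊕ K) = M1 ⊕ M2 — the shared key cancels under XOR.
81 XOR b0 = 31
3d XOR b5 = 88
04 XOR 2e = 2a
b4 XOR b3 = 07
af XOR 27 = 88
59 XOR d1 = 88
0b XOR 67 = 6c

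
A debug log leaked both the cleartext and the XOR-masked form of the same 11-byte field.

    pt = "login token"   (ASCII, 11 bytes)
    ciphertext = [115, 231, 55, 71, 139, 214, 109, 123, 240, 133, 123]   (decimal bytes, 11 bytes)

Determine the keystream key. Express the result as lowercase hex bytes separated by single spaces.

1f 88 50 2e e5 f6 19 14 9b e0 15

Since ciphertext = pt ⊕ key, XORing both sides with pt gives key = pt ⊕ ciphertext.
6c ^ 73 = 1f
6f ^ e7 = 88
67 ^ 37 = 50
69 ^ 47 = 2e
6e ^ 8b = e5
20 ^ d6 = f6
74 ^ 6d = 19
6f ^ 7b = 14
6b ^ f0 = 9b
65 ^ 85 = e0
6e ^ 7b = 15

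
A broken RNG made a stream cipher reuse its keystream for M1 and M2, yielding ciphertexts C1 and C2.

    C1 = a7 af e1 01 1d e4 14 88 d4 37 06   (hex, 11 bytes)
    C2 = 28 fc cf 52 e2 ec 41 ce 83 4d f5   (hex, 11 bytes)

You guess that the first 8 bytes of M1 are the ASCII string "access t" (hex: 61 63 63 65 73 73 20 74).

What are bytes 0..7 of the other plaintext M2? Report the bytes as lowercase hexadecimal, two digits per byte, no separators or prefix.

First, C1 ⊕ C2 = (M1 ⊕ K) ⊕ (M2 ⊕ K) = M1 ⊕ M2, so the key drops out. Then M2 = (M1 ⊕ M2) ⊕ M1 over the first 8 bytes.
byte 0: (a7 xor 28) xor 61 = 8f xor 61 = ee
byte 1: (af xor fc) xor 63 = 53 xor 63 = 30
byte 2: (e1 xor cf) xor 63 = 2e xor 63 = 4d
byte 3: (01 xor 52) xor 65 = 53 xor 65 = 36
byte 4: (1d xor e2) xor 73 = ff xor 73 = 8c
byte 5: (e4 xor ec) xor 73 = 08 xor 73 = 7b
byte 6: (14 xor 41) xor 20 = 55 xor 20 = 75
byte 7: (88 xor ce) xor 74 = 46 xor 74 = 32

ee304d368c7b7532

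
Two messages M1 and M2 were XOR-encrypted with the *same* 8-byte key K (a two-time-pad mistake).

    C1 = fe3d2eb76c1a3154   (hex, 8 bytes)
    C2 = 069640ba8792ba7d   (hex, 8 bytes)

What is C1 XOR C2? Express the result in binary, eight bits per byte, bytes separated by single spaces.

11111000 10101011 01101110 00001101 11101011 10001000 10001011 00101001

C1 ⊕ C2 = (M1 ⊕ K) ⊕ (M2 ⊕ K) = M1 ⊕ M2 — the shared key cancels under XOR.
byte 0: fe XOR 06 = f8
byte 1: 3d XOR 96 = ab
byte 2: 2e XOR 40 = 6e
byte 3: b7 XOR ba = 0d
byte 4: 6c XOR 87 = eb
byte 5: 1a XOR 92 = 88
byte 6: 31 XOR ba = 8b
byte 7: 54 XOR 7d = 29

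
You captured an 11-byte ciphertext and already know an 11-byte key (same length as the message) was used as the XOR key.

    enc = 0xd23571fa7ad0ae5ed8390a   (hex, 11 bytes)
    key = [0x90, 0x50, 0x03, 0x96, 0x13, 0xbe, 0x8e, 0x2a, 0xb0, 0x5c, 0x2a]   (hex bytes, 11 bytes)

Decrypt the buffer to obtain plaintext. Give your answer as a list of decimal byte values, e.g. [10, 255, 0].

XOR is its own inverse, so applying the key byte-wise gives the result directly.
d2 XOR 90 = 42
35 XOR 50 = 65
71 XOR 03 = 72
fa XOR 96 = 6c
7a XOR 13 = 69
d0 XOR be = 6e
ae XOR 8e = 20
5e XOR 2a = 74
d8 XOR b0 = 68
39 XOR 5c = 65
0a XOR 2a = 20

[66, 101, 114, 108, 105, 110, 32, 116, 104, 101, 32]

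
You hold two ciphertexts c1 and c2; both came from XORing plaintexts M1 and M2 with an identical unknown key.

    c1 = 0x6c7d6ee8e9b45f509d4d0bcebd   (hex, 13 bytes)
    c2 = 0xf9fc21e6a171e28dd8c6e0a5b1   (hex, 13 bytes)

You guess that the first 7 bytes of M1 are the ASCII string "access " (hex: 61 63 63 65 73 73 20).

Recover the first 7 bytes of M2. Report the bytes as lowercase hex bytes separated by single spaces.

f4 e2 2c 6b 3b b6 9d

First, c1 ⊕ c2 = (M1 ⊕ K) ⊕ (M2 ⊕ K) = M1 ⊕ M2, so the key drops out. Then M2 = (M1 ⊕ M2) ⊕ M1 over the first 7 bytes.
byte 0: (6c ⊕ f9) ⊕ 61 = 95 ⊕ 61 = f4
byte 1: (7d ⊕ fc) ⊕ 63 = 81 ⊕ 63 = e2
byte 2: (6e ⊕ 21) ⊕ 63 = 4f ⊕ 63 = 2c
byte 3: (e8 ⊕ e6) ⊕ 65 = 0e ⊕ 65 = 6b
byte 4: (e9 ⊕ a1) ⊕ 73 = 48 ⊕ 73 = 3b
byte 5: (b4 ⊕ 71) ⊕ 73 = c5 ⊕ 73 = b6
byte 6: (5f ⊕ e2) ⊕ 20 = bd ⊕ 20 = 9d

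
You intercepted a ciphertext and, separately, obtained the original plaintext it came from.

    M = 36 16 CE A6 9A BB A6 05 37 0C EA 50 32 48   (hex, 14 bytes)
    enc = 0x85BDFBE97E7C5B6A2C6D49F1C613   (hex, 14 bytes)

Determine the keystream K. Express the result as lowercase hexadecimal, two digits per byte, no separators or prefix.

Since enc = M ⊕ K, XORing both sides with M gives K = M ⊕ enc.
36 ⊕ 85 = b3
16 ⊕ bd = ab
ce ⊕ fb = 35
a6 ⊕ e9 = 4f
9a ⊕ 7e = e4
bb ⊕ 7c = c7
a6 ⊕ 5b = fd
05 ⊕ 6a = 6f
37 ⊕ 2c = 1b
0c ⊕ 6d = 61
ea ⊕ 49 = a3
50 ⊕ f1 = a1
32 ⊕ c6 = f4
48 ⊕ 13 = 5b

b3ab354fe4c7fd6f1b61a3a1f45b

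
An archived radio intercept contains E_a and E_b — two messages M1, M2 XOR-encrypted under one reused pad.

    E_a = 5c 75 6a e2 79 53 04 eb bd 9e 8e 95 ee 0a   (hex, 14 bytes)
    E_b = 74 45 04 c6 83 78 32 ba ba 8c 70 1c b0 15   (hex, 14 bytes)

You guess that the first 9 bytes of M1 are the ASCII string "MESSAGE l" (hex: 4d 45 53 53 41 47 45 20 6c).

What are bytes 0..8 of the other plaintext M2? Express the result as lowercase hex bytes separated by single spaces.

First, E_a ⊕ E_b = (M1 ⊕ K) ⊕ (M2 ⊕ K) = M1 ⊕ M2, so the key drops out. Then M2 = (M1 ⊕ M2) ⊕ M1 over the first 9 bytes.
byte 0: (5c xor 74) xor 4d = 28 xor 4d = 65
byte 1: (75 xor 45) xor 45 = 30 xor 45 = 75
byte 2: (6a xor 04) xor 53 = 6e xor 53 = 3d
byte 3: (e2 xor c6) xor 53 = 24 xor 53 = 77
byte 4: (79 xor 83) xor 41 = fa xor 41 = bb
byte 5: (53 xor 78) xor 47 = 2b xor 47 = 6c
byte 6: (04 xor 32) xor 45 = 36 xor 45 = 73
byte 7: (eb xor ba) xor 20 = 51 xor 20 = 71
byte 8: (bd xor ba) xor 6c = 07 xor 6c = 6b

65 75 3d 77 bb 6c 73 71 6b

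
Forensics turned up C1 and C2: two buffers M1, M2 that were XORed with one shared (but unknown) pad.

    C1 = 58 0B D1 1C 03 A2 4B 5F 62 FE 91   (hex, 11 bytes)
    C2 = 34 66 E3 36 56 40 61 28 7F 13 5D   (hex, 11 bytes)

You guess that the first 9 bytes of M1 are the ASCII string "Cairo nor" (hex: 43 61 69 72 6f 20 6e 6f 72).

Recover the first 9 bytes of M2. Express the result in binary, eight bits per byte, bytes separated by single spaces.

First, C1 ⊕ C2 = (M1 ⊕ K) ⊕ (M2 ⊕ K) = M1 ⊕ M2, so the key drops out. Then M2 = (M1 ⊕ M2) ⊕ M1 over the first 9 bytes.
byte 0: (58 ⊕ 34) ⊕ 43 = 6c ⊕ 43 = 2f
byte 1: (0b ⊕ 66) ⊕ 61 = 6d ⊕ 61 = 0c
byte 2: (d1 ⊕ e3) ⊕ 69 = 32 ⊕ 69 = 5b
byte 3: (1c ⊕ 36) ⊕ 72 = 2a ⊕ 72 = 58
byte 4: (03 ⊕ 56) ⊕ 6f = 55 ⊕ 6f = 3a
byte 5: (a2 ⊕ 40) ⊕ 20 = e2 ⊕ 20 = c2
byte 6: (4b ⊕ 61) ⊕ 6e = 2a ⊕ 6e = 44
byte 7: (5f ⊕ 28) ⊕ 6f = 77 ⊕ 6f = 18
byte 8: (62 ⊕ 7f) ⊕ 72 = 1d ⊕ 72 = 6f

00101111 00001100 01011011 01011000 00111010 11000010 01000100 00011000 01101111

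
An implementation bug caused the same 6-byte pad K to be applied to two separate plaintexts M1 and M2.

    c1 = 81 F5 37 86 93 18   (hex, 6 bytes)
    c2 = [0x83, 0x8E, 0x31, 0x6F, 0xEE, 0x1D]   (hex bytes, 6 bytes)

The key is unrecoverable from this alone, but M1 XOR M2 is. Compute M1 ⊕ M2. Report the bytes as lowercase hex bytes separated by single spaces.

02 7b 06 e9 7d 05

c1 ⊕ c2 = (M1 ⊕ K) ⊕ (M2 ⊕ K) = M1 ⊕ M2 — the shared key cancels under XOR.
byte 0: 81 ^ 83 = 02
byte 1: f5 ^ 8e = 7b
byte 2: 37 ^ 31 = 06
byte 3: 86 ^ 6f = e9
byte 4: 93 ^ ee = 7d
byte 5: 18 ^ 1d = 05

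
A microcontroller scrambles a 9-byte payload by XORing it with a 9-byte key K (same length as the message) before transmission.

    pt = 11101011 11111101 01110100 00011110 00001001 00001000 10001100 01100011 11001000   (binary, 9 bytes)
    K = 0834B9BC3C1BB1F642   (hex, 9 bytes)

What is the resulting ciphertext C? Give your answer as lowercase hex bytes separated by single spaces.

e3 c9 cd a2 35 13 3d 95 8a

byte 0: eb xor 08 = e3
byte 1: fd xor 34 = c9
byte 2: 74 xor b9 = cd
byte 3: 1e xor bc = a2
byte 4: 09 xor 3c = 35
byte 5: 08 xor 1b = 13
byte 6: 8c xor b1 = 3d
byte 7: 63 xor f6 = 95
byte 8: c8 xor 42 = 8a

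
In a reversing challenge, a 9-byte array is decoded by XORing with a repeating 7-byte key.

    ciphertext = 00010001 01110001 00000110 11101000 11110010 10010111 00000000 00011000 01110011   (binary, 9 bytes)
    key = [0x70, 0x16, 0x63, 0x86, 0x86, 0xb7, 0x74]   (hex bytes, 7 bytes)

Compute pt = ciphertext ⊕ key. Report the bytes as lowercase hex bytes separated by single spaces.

The 7-byte key repeats, so the effective keystream is 70 16 63 86 86 b7 74 70 16.
byte 0: 00010001 xor 01110000 = 01100001
byte 1: 01110001 xor 00010110 = 01100111
byte 2: 00000110 xor 01100011 = 01100101
byte 3: 11101000 xor 10000110 = 01101110
byte 4: 11110010 xor 10000110 = 01110100
byte 5: 10010111 xor 10110111 = 00100000
byte 6: 00000000 xor 01110100 = 01110100
byte 7: 00011000 xor 01110000 = 01101000
byte 8: 01110011 xor 00010110 = 01100101

61 67 65 6e 74 20 74 68 65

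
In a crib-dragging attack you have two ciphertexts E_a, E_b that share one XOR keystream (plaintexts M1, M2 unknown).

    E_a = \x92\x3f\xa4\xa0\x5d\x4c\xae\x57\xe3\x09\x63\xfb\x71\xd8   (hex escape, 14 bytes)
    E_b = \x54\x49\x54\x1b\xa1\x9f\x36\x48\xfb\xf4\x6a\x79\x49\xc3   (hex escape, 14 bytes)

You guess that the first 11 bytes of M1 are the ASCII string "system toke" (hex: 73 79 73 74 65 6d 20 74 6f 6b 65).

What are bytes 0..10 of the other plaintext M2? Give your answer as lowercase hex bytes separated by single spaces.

b5 0f 83 cf 99 be b8 6b 77 96 6c

First, E_a ⊕ E_b = (M1 ⊕ K) ⊕ (M2 ⊕ K) = M1 ⊕ M2, so the key drops out. Then M2 = (M1 ⊕ M2) ⊕ M1 over the first 11 bytes.
byte 0: (92 ⊕ 54) ⊕ 73 = c6 ⊕ 73 = b5
byte 1: (3f ⊕ 49) ⊕ 79 = 76 ⊕ 79 = 0f
byte 2: (a4 ⊕ 54) ⊕ 73 = f0 ⊕ 73 = 83
byte 3: (a0 ⊕ 1b) ⊕ 74 = bb ⊕ 74 = cf
byte 4: (5d ⊕ a1) ⊕ 65 = fc ⊕ 65 = 99
byte 5: (4c ⊕ 9f) ⊕ 6d = d3 ⊕ 6d = be
byte 6: (ae ⊕ 36) ⊕ 20 = 98 ⊕ 20 = b8
byte 7: (57 ⊕ 48) ⊕ 74 = 1f ⊕ 74 = 6b
byte 8: (e3 ⊕ fb) ⊕ 6f = 18 ⊕ 6f = 77
byte 9: (09 ⊕ f4) ⊕ 6b = fd ⊕ 6b = 96
byte 10: (63 ⊕ 6a) ⊕ 65 = 09 ⊕ 65 = 6c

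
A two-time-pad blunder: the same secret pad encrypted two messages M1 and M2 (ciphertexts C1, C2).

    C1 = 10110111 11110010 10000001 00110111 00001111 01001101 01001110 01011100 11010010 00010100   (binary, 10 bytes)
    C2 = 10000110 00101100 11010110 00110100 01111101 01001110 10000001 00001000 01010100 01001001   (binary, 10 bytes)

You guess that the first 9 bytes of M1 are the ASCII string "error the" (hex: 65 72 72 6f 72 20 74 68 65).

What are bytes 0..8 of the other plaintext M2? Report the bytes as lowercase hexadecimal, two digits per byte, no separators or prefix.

First, C1 ⊕ C2 = (M1 ⊕ K) ⊕ (M2 ⊕ K) = M1 ⊕ M2, so the key drops out. Then M2 = (M1 ⊕ M2) ⊕ M1 over the first 9 bytes.
byte 0: (b7 XOR 86) XOR 65 = 31 XOR 65 = 54
byte 1: (f2 XOR 2c) XOR 72 = de XOR 72 = ac
byte 2: (81 XOR d6) XOR 72 = 57 XOR 72 = 25
byte 3: (37 XOR 34) XOR 6f = 03 XOR 6f = 6c
byte 4: (0f XOR 7d) XOR 72 = 72 XOR 72 = 00
byte 5: (4d XOR 4e) XOR 20 = 03 XOR 20 = 23
byte 6: (4e XOR 81) XOR 74 = cf XOR 74 = bb
byte 7: (5c XOR 08) XOR 68 = 54 XOR 68 = 3c
byte 8: (d2 XOR 54) XOR 65 = 86 XOR 65 = e3

54ac256c0023bb3ce3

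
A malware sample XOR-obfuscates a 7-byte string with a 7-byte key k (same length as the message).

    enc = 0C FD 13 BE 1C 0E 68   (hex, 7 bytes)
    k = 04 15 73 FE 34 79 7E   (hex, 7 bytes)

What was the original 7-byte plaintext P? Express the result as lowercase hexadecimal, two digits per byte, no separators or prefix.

08e86040287716

byte 0: 0c ^ 04 = 08
byte 1: fd ^ 15 = e8
byte 2: 13 ^ 73 = 60
byte 3: be ^ fe = 40
byte 4: 1c ^ 34 = 28
byte 5: 0e ^ 79 = 77
byte 6: 68 ^ 7e = 16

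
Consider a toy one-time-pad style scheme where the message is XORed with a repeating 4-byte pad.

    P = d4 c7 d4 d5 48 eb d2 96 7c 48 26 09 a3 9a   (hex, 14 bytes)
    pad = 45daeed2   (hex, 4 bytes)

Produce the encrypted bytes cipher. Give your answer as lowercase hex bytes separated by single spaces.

The 4-byte key repeats, so the effective keystream is 45 da ee d2 45 da ee d2 45 da ee d2 45 da.
byte 0: 11010100 ⊕ 01000101 = 10010001
byte 1: 11000111 ⊕ 11011010 = 00011101
byte 2: 11010100 ⊕ 11101110 = 00111010
byte 3: 11010101 ⊕ 11010010 = 00000111
byte 4: 01001000 ⊕ 01000101 = 00001101
byte 5: 11101011 ⊕ 11011010 = 00110001
byte 6: 11010010 ⊕ 11101110 = 00111100
byte 7: 10010110 ⊕ 11010010 = 01000100
byte 8: 01111100 ⊕ 01000101 = 00111001
byte 9: 01001000 ⊕ 11011010 = 10010010
byte 10: 00100110 ⊕ 11101110 = 11001000
byte 11: 00001001 ⊕ 11010010 = 11011011
byte 12: 10100011 ⊕ 01000101 = 11100110
byte 13: 10011010 ⊕ 11011010 = 01000000

91 1d 3a 07 0d 31 3c 44 39 92 c8 db e6 40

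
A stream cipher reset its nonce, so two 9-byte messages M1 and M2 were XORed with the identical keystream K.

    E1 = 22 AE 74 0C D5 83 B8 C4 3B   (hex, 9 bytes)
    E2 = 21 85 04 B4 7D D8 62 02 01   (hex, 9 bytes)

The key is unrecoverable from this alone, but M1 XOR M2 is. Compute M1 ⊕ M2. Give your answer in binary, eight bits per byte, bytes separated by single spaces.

00000011 00101011 01110000 10111000 10101000 01011011 11011010 11000110 00111010

E1 ⊕ E2 = (M1 ⊕ K) ⊕ (M2 ⊕ K) = M1 ⊕ M2 — the shared key cancels under XOR.
byte 0:  34 ^  33 =   3
byte 1: 174 ^ 133 =  43
byte 2: 116 ^   4 = 112
byte 3:  12 ^ 180 = 184
byte 4: 213 ^ 125 = 168
byte 5: 131 ^ 216 =  91
byte 6: 184 ^  98 = 218
byte 7: 196 ^   2 = 198
byte 8:  59 ^   1 =  58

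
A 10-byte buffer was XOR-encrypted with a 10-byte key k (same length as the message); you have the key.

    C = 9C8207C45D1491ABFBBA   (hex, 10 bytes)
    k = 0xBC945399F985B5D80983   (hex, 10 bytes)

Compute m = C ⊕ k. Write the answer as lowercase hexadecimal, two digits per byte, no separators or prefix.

2016545da4912473f239

XOR is its own inverse, so applying the key byte-wise gives the result directly.
9c xor bc = 20
82 xor 94 = 16
07 xor 53 = 54
c4 xor 99 = 5d
5d xor f9 = a4
14 xor 85 = 91
91 xor b5 = 24
ab xor d8 = 73
fb xor 09 = f2
ba xor 83 = 39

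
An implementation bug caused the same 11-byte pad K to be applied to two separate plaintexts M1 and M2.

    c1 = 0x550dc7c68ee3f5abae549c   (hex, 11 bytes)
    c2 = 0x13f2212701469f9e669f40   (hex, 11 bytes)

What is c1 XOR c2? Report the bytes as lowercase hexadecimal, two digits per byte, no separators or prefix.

c1 ⊕ c2 = (M1 ⊕ K) ⊕ (M2 ⊕ K) = M1 ⊕ M2 — the shared key cancels under XOR.
byte 0: 01010101 XOR 00010011 = 01000110
byte 1: 00001101 XOR 11110010 = 11111111
byte 2: 11000111 XOR 00100001 = 11100110
byte 3: 11000110 XOR 00100111 = 11100001
byte 4: 10001110 XOR 00000001 = 10001111
byte 5: 11100011 XOR 01000110 = 10100101
byte 6: 11110101 XOR 10011111 = 01101010
byte 7: 10101011 XOR 10011110 = 00110101
byte 8: 10101110 XOR 01100110 = 11001000
byte 9: 01010100 XOR 10011111 = 11001011
byte 10: 10011100 XOR 01000000 = 11011100

46ffe6e18fa56a35c8cbdc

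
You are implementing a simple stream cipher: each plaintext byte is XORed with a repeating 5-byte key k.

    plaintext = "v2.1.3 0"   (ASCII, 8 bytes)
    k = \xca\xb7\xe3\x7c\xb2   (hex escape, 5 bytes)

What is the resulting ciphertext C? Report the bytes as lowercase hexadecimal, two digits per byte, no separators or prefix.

bc85cd4d9cf997d3

The 5-byte key repeats, so the effective keystream is ca b7 e3 7c b2 ca b7 e3.
byte 0: 01110110 XOR 11001010 = 10111100
byte 1: 00110010 XOR 10110111 = 10000101
byte 2: 00101110 XOR 11100011 = 11001101
byte 3: 00110001 XOR 01111100 = 01001101
byte 4: 00101110 XOR 10110010 = 10011100
byte 5: 00110011 XOR 11001010 = 11111001
byte 6: 00100000 XOR 10110111 = 10010111
byte 7: 00110000 XOR 11100011 = 11010011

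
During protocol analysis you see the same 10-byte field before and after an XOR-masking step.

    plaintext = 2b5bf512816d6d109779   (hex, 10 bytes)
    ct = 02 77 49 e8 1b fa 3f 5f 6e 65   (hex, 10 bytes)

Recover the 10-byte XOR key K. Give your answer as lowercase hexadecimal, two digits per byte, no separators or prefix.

292cbcfa9a97524ff91c

Since ct = plaintext ⊕ K, XORing both sides with plaintext gives K = plaintext ⊕ ct.
byte 0: 2b ⊕ 02 = 29
byte 1: 5b ⊕ 77 = 2c
byte 2: f5 ⊕ 49 = bc
byte 3: 12 ⊕ e8 = fa
byte 4: 81 ⊕ 1b = 9a
byte 5: 6d ⊕ fa = 97
byte 6: 6d ⊕ 3f = 52
byte 7: 10 ⊕ 5f = 4f
byte 8: 97 ⊕ 6e = f9
byte 9: 79 ⊕ 65 = 1c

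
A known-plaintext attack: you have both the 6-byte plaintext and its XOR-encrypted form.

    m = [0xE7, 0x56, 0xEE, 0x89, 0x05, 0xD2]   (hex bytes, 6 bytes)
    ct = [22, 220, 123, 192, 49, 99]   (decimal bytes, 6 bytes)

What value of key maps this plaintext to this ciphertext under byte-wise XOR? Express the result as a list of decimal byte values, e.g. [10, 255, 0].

[241, 138, 149, 73, 52, 177]

Since ct = m ⊕ key, XORing both sides with m gives key = m ⊕ ct.
e7 xor 16 = f1
56 xor dc = 8a
ee xor 7b = 95
89 xor c0 = 49
05 xor 31 = 34
d2 xor 63 = b1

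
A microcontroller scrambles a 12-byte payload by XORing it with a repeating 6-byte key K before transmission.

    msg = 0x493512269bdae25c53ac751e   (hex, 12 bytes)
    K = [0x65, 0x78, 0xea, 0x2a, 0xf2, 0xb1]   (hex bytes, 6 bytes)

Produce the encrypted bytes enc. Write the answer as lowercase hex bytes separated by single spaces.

The 6-byte key repeats, so the effective keystream is 65 78 ea 2a f2 b1 65 78 ea 2a f2 b1.
byte 0: 49 xor 65 = 2c
byte 1: 35 xor 78 = 4d
byte 2: 12 xor ea = f8
byte 3: 26 xor 2a = 0c
byte 4: 9b xor f2 = 69
byte 5: da xor b1 = 6b
byte 6: e2 xor 65 = 87
byte 7: 5c xor 78 = 24
byte 8: 53 xor ea = b9
byte 9: ac xor 2a = 86
byte 10: 75 xor f2 = 87
byte 11: 1e xor b1 = af

2c 4d f8 0c 69 6b 87 24 b9 86 87 af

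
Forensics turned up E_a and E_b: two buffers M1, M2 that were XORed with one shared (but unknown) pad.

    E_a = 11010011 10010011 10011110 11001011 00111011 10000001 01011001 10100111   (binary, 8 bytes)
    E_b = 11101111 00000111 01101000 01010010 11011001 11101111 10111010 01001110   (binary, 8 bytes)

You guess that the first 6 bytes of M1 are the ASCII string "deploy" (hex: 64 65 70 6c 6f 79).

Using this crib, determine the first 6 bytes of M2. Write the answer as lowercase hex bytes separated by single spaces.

58 f1 86 f5 8d 17

First, E_a ⊕ E_b = (M1 ⊕ K) ⊕ (M2 ⊕ K) = M1 ⊕ M2, so the key drops out. Then M2 = (M1 ⊕ M2) ⊕ M1 over the first 6 bytes.
byte 0: (d3 XOR ef) XOR 64 = 3c XOR 64 = 58
byte 1: (93 XOR 07) XOR 65 = 94 XOR 65 = f1
byte 2: (9e XOR 68) XOR 70 = f6 XOR 70 = 86
byte 3: (cb XOR 52) XOR 6c = 99 XOR 6c = f5
byte 4: (3b XOR d9) XOR 6f = e2 XOR 6f = 8d
byte 5: (81 XOR ef) XOR 79 = 6e XOR 79 = 17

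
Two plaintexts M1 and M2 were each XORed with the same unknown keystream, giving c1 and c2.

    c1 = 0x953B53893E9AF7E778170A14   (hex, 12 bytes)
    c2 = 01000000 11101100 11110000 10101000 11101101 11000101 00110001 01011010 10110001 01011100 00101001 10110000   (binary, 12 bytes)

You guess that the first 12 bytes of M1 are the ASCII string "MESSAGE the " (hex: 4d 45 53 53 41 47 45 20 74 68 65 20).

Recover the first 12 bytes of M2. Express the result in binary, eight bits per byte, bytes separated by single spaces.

10011000 10010010 11110000 01110010 10010010 00011000 10000011 10011101 10111101 00100011 01000110 10000100

First, c1 ⊕ c2 = (M1 ⊕ K) ⊕ (M2 ⊕ K) = M1 ⊕ M2, so the key drops out. Then M2 = (M1 ⊕ M2) ⊕ M1 over the first 12 bytes.
byte 0: (95 ⊕ 40) ⊕ 4d = d5 ⊕ 4d = 98
byte 1: (3b ⊕ ec) ⊕ 45 = d7 ⊕ 45 = 92
byte 2: (53 ⊕ f0) ⊕ 53 = a3 ⊕ 53 = f0
byte 3: (89 ⊕ a8) ⊕ 53 = 21 ⊕ 53 = 72
byte 4: (3e ⊕ ed) ⊕ 41 = d3 ⊕ 41 = 92
byte 5: (9a ⊕ c5) ⊕ 47 = 5f ⊕ 47 = 18
byte 6: (f7 ⊕ 31) ⊕ 45 = c6 ⊕ 45 = 83
byte 7: (e7 ⊕ 5a) ⊕ 20 = bd ⊕ 20 = 9d
byte 8: (78 ⊕ b1) ⊕ 74 = c9 ⊕ 74 = bd
byte 9: (17 ⊕ 5c) ⊕ 68 = 4b ⊕ 68 = 23
byte 10: (0a ⊕ 29) ⊕ 65 = 23 ⊕ 65 = 46
byte 11: (14 ⊕ b0) ⊕ 20 = a4 ⊕ 20 = 84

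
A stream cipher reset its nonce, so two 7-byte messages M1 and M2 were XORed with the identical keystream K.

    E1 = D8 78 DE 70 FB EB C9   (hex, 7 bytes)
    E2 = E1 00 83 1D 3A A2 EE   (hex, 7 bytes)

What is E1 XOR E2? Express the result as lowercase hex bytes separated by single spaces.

39 78 5d 6d c1 49 27

E1 ⊕ E2 = (M1 ⊕ K) ⊕ (M2 ⊕ K) = M1 ⊕ M2 — the shared key cancels under XOR.
11011000 xor 11100001 = 00111001
01111000 xor 00000000 = 01111000
11011110 xor 10000011 = 01011101
01110000 xor 00011101 = 01101101
11111011 xor 00111010 = 11000001
11101011 xor 10100010 = 01001001
11001001 xor 11101110 = 00100111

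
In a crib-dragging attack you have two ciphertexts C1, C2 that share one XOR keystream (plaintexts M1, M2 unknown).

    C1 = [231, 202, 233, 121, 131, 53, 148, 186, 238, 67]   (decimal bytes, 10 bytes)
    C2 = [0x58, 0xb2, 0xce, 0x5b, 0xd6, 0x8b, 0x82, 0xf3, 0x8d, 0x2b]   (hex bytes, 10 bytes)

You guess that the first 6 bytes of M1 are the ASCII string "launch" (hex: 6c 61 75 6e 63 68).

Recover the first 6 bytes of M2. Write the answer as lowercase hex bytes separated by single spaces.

d3 19 52 4c 36 d6

First, C1 ⊕ C2 = (M1 ⊕ K) ⊕ (M2 ⊕ K) = M1 ⊕ M2, so the key drops out. Then M2 = (M1 ⊕ M2) ⊕ M1 over the first 6 bytes.
byte 0: (e7 XOR 58) XOR 6c = bf XOR 6c = d3
byte 1: (ca XOR b2) XOR 61 = 78 XOR 61 = 19
byte 2: (e9 XOR ce) XOR 75 = 27 XOR 75 = 52
byte 3: (79 XOR 5b) XOR 6e = 22 XOR 6e = 4c
byte 4: (83 XOR d6) XOR 63 = 55 XOR 63 = 36
byte 5: (35 XOR 8b) XOR 68 = be XOR 68 = d6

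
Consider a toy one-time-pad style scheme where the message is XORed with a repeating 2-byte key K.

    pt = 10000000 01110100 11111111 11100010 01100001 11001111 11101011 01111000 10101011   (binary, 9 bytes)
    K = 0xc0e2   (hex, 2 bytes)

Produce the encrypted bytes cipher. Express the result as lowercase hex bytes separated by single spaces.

40 96 3f 00 a1 2d 2b 9a 6b

The 2-byte key repeats, so the effective keystream is c0 e2 c0 e2 c0 e2 c0 e2 c0.
byte 0: 80 ^ c0 = 40
byte 1: 74 ^ e2 = 96
byte 2: ff ^ c0 = 3f
byte 3: e2 ^ e2 = 00
byte 4: 61 ^ c0 = a1
byte 5: cf ^ e2 = 2d
byte 6: eb ^ c0 = 2b
byte 7: 78 ^ e2 = 9a
byte 8: ab ^ c0 = 6b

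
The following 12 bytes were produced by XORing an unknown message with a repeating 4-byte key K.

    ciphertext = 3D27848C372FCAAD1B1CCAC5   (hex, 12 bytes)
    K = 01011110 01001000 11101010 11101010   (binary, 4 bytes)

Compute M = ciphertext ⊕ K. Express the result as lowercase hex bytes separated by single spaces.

The 4-byte key repeats, so the effective keystream is 5e 48 ea ea 5e 48 ea ea 5e 48 ea ea.
byte 0:  61 ^  94 =  99
byte 1:  39 ^  72 = 111
byte 2: 132 ^ 234 = 110
byte 3: 140 ^ 234 = 102
byte 4:  55 ^  94 = 105
byte 5:  47 ^  72 = 103
byte 6: 202 ^ 234 =  32
byte 7: 173 ^ 234 =  71
byte 8:  27 ^  94 =  69
byte 9:  28 ^  72 =  84
byte 10: 202 ^ 234 =  32
byte 11: 197 ^ 234 =  47

63 6f 6e 66 69 67 20 47 45 54 20 2f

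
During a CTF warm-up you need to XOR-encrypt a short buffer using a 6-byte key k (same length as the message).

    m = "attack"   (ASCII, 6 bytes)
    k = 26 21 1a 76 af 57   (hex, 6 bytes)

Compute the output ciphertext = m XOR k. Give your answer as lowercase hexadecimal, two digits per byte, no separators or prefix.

47556e17cc3c

XOR is its own inverse, so applying the key byte-wise gives the result directly.
61 ⊕ 26 = 47
74 ⊕ 21 = 55
74 ⊕ 1a = 6e
61 ⊕ 76 = 17
63 ⊕ af = cc
6b ⊕ 57 = 3c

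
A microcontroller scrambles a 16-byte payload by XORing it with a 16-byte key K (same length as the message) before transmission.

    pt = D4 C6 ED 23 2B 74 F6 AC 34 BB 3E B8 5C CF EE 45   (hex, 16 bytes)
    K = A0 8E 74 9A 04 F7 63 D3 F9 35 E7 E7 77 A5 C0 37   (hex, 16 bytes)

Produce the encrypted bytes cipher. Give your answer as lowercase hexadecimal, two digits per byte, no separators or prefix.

744899b92f83957fcd8ed95f2b6a2e72

byte 0: d4 xor a0 = 74
byte 1: c6 xor 8e = 48
byte 2: ed xor 74 = 99
byte 3: 23 xor 9a = b9
byte 4: 2b xor 04 = 2f
byte 5: 74 xor f7 = 83
byte 6: f6 xor 63 = 95
byte 7: ac xor d3 = 7f
byte 8: 34 xor f9 = cd
byte 9: bb xor 35 = 8e
byte 10: 3e xor e7 = d9
byte 11: b8 xor e7 = 5f
byte 12: 5c xor 77 = 2b
byte 13: cf xor a5 = 6a
byte 14: ee xor c0 = 2e
byte 15: 45 xor 37 = 72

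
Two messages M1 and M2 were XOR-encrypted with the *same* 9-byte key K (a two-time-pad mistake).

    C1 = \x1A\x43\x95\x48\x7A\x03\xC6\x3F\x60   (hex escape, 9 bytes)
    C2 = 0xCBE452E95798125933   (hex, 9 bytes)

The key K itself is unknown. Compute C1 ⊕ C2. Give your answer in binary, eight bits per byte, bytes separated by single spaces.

11010001 10100111 11000111 10100001 00101101 10011011 11010100 01100110 01010011

C1 ⊕ C2 = (M1 ⊕ K) ⊕ (M2 ⊕ K) = M1 ⊕ M2 — the shared key cancels under XOR.
1a ⊕ cb = d1
43 ⊕ e4 = a7
95 ⊕ 52 = c7
48 ⊕ e9 = a1
7a ⊕ 57 = 2d
03 ⊕ 98 = 9b
c6 ⊕ 12 = d4
3f ⊕ 59 = 66
60 ⊕ 33 = 53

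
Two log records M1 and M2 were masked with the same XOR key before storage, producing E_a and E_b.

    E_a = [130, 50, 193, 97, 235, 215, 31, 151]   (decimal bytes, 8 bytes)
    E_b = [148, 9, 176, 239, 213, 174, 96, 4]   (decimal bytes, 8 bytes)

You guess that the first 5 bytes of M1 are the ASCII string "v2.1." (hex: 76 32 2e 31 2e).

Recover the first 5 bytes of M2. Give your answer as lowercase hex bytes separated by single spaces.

First, E_a ⊕ E_b = (M1 ⊕ K) ⊕ (M2 ⊕ K) = M1 ⊕ M2, so the key drops out. Then M2 = (M1 ⊕ M2) ⊕ M1 over the first 5 bytes.
byte 0: (82 ^ 94) ^ 76 = 16 ^ 76 = 60
byte 1: (32 ^ 09) ^ 32 = 3b ^ 32 = 09
byte 2: (c1 ^ b0) ^ 2e = 71 ^ 2e = 5f
byte 3: (61 ^ ef) ^ 31 = 8e ^ 31 = bf
byte 4: (eb ^ d5) ^ 2e = 3e ^ 2e = 10

60 09 5f bf 10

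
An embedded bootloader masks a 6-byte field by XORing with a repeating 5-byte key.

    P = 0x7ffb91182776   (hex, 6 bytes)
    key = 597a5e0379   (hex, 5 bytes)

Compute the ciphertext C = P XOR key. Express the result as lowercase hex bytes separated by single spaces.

The 5-byte key repeats, so the effective keystream is 59 7a 5e 03 79 59.
byte 0: 01111111 ^ 01011001 = 00100110
byte 1: 11111011 ^ 01111010 = 10000001
byte 2: 10010001 ^ 01011110 = 11001111
byte 3: 00011000 ^ 00000011 = 00011011
byte 4: 00100111 ^ 01111001 = 01011110
byte 5: 01110110 ^ 01011001 = 00101111

26 81 cf 1b 5e 2f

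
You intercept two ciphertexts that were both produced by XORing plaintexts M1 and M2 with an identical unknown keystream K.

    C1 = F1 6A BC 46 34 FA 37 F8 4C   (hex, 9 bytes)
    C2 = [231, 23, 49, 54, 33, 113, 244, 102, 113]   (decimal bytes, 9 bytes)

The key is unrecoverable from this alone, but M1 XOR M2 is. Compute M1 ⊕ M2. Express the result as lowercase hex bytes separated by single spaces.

C1 ⊕ C2 = (M1 ⊕ K) ⊕ (M2 ⊕ K) = M1 ⊕ M2 — the shared key cancels under XOR.
f1 ^ e7 = 16
6a ^ 17 = 7d
bc ^ 31 = 8d
46 ^ 36 = 70
34 ^ 21 = 15
fa ^ 71 = 8b
37 ^ f4 = c3
f8 ^ 66 = 9e
4c ^ 71 = 3d

16 7d 8d 70 15 8b c3 9e 3d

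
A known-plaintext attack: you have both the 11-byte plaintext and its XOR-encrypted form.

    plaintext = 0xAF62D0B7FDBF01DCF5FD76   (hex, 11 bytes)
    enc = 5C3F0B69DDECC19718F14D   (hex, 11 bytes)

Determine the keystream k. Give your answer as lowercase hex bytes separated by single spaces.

f3 5d db de 20 53 c0 4b ed 0c 3b

Since enc = plaintext ⊕ k, XORing both sides with plaintext gives k = plaintext ⊕ enc.
byte 0: 10101111 ^ 01011100 = 11110011
byte 1: 01100010 ^ 00111111 = 01011101
byte 2: 11010000 ^ 00001011 = 11011011
byte 3: 10110111 ^ 01101001 = 11011110
byte 4: 11111101 ^ 11011101 = 00100000
byte 5: 10111111 ^ 11101100 = 01010011
byte 6: 00000001 ^ 11000001 = 11000000
byte 7: 11011100 ^ 10010111 = 01001011
byte 8: 11110101 ^ 00011000 = 11101101
byte 9: 11111101 ^ 11110001 = 00001100
byte 10: 01110110 ^ 01001101 = 00111011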